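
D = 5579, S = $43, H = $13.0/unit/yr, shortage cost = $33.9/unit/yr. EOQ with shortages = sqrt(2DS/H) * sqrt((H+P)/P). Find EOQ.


Formula: EOQ* = sqrt(2DS/H) * sqrt((H+P)/P)
Base EOQ = sqrt(2*5579*43/13.0) = 192.11 units
Correction = sqrt((13.0+33.9)/33.9) = 1.17621
EOQ* = 192.11 * 1.17621 = 226.0 units

226.0 units


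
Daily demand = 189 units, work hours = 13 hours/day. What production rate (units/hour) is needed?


Formula: Production Rate = Daily Demand / Available Hours
Rate = 189 units/day / 13 hours/day
Rate = 14.5 units/hour

14.5 units/hour


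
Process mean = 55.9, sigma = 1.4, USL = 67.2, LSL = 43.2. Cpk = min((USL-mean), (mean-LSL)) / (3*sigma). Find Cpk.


Cpu = (67.2 - 55.9) / (3 * 1.4) = 2.69
Cpl = (55.9 - 43.2) / (3 * 1.4) = 3.02
Cpk = min(2.69, 3.02) = 2.69

2.69


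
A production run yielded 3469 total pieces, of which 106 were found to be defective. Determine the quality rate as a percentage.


Formula: Quality Rate = Good Pieces / Total Pieces * 100
Good pieces = 3469 - 106 = 3363
QR = 3363 / 3469 * 100 = 96.9%

96.9%


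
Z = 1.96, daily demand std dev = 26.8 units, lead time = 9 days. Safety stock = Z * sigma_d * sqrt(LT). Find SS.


Formula: SS = z * sigma_d * sqrt(LT)
sqrt(LT) = sqrt(9) = 3.0
SS = 1.96 * 26.8 * 3.0
SS = 157.6 units

157.6 units


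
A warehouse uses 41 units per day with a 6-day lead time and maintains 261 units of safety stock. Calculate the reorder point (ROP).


Formula: ROP = (Daily Demand * Lead Time) + Safety Stock
Demand during lead time = 41 * 6 = 246 units
ROP = 246 + 261 = 507 units

507 units


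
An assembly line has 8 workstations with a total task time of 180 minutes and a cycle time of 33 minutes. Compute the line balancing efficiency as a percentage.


Formula: Efficiency = Sum of Task Times / (N_stations * CT) * 100
Total station capacity = 8 stations * 33 min = 264 min
Efficiency = 180 / 264 * 100 = 68.2%

68.2%


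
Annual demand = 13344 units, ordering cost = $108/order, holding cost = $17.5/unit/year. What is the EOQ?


Formula: EOQ = sqrt(2 * D * S / H)
Numerator: 2 * 13344 * 108 = 2882304
2DS/H = 2882304 / 17.5 = 164703.1
EOQ = sqrt(164703.1) = 405.8 units

405.8 units


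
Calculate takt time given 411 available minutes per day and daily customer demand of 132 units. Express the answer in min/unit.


Formula: Takt Time = Available Production Time / Customer Demand
Takt = 411 min/day / 132 units/day
Takt = 3.11 min/unit

3.11 min/unit


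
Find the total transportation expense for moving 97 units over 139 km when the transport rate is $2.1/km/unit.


TC = dist * cost * units = 139 * 2.1 * 97 = $28314.30

$28314.30


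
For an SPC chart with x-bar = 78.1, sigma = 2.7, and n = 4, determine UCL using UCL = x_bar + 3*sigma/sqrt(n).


UCL = 78.1 + 3 * 2.7 / sqrt(4)

82.15


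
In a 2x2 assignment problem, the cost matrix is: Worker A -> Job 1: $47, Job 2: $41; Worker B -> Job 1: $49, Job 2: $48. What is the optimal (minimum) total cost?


Option 1: A->1 + B->2 = $47 + $48 = $95
Option 2: A->2 + B->1 = $41 + $49 = $90
Min cost = min($95, $90) = $90

$90


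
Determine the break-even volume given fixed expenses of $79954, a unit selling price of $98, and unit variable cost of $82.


Formula: BEQ = Fixed Costs / (Price - Variable Cost)
Contribution margin = $98 - $82 = $16/unit
BEQ = ceil($79954 / $16/unit) = ceil(4997.12) = 4998 units

4998 units


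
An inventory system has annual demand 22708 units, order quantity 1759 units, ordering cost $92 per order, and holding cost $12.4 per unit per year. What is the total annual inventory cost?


TC = 22708/1759 * 92 + 1759/2 * 12.4

$12093.48


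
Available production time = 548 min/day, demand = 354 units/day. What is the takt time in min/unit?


Formula: Takt Time = Available Production Time / Customer Demand
Takt = 548 min/day / 354 units/day
Takt = 1.55 min/unit

1.55 min/unit


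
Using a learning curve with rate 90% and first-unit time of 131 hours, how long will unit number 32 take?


Formula: T_n = T_1 * (learning_rate)^(log2(n)) where learning_rate = rate/100
Doublings = log2(32) = 5
T_n = 131 * 0.9^5
T_n = 131 * 0.5905 = 77.4 hours

77.4 hours


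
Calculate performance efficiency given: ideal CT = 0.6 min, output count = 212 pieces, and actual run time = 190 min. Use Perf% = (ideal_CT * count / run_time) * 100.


Formula: Performance = (Ideal CT * Total Count) / Run Time * 100
Ideal output time = 0.6 * 212 = 127.2 min
Performance = 127.2 / 190 * 100 = 66.9%

66.9%


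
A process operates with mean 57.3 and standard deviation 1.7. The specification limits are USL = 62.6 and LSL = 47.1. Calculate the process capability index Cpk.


Cpu = (62.6 - 57.3) / (3 * 1.7) = 1.04
Cpl = (57.3 - 47.1) / (3 * 1.7) = 2.0
Cpk = min(1.04, 2.0) = 1.04

1.04


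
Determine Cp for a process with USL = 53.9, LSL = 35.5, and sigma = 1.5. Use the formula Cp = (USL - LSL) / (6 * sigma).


Cp = (53.9 - 35.5) / (6 * 1.5)

2.04


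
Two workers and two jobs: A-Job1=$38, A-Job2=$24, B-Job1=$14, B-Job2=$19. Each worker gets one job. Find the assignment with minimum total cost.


Option 1: A->1 + B->2 = $38 + $19 = $57
Option 2: A->2 + B->1 = $24 + $14 = $38
Min cost = min($57, $38) = $38

$38


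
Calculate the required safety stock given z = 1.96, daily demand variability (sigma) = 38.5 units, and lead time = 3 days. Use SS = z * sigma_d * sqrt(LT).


Formula: SS = z * sigma_d * sqrt(LT)
sqrt(LT) = sqrt(3) = 1.7321
SS = 1.96 * 38.5 * 1.7321
SS = 130.7 units

130.7 units


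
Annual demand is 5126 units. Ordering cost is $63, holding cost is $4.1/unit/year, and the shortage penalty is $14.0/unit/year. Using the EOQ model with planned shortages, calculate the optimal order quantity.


Formula: EOQ* = sqrt(2DS/H) * sqrt((H+P)/P)
Base EOQ = sqrt(2*5126*63/4.1) = 396.9 units
Correction = sqrt((4.1+14.0)/14.0) = 1.13704
EOQ* = 396.9 * 1.13704 = 451.3 units

451.3 units


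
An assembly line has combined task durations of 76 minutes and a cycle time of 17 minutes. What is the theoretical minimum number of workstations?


Formula: N_min = ceil(Sum of Task Times / Cycle Time)
N_min = ceil(76 min / 17 min) = ceil(4.4706)
N_min = 5 stations

5


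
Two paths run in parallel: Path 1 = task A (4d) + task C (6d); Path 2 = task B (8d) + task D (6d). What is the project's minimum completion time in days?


Path 1 = 4 + 6 = 10 days
Path 2 = 8 + 6 = 14 days
Duration = max(10, 14) = 14 days

14 days


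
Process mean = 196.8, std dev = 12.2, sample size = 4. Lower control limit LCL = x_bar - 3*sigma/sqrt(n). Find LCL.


LCL = 196.8 - 3 * 12.2 / sqrt(4)

178.5


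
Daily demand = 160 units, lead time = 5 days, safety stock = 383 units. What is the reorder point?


Formula: ROP = (Daily Demand * Lead Time) + Safety Stock
Demand during lead time = 160 * 5 = 800 units
ROP = 800 + 383 = 1183 units

1183 units


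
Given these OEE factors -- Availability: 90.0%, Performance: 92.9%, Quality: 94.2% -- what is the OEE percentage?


Formula: OEE = Availability * Performance * Quality / 10000
A * P = 90.0% * 92.9% / 100 = 83.61%
OEE = 83.61% * 94.2% / 100 = 78.8%

78.8%


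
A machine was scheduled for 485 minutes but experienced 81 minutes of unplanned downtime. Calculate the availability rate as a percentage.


Formula: Availability = (Planned Time - Downtime) / Planned Time * 100
Uptime = 485 - 81 = 404 min
Availability = 404 / 485 * 100 = 83.3%

83.3%


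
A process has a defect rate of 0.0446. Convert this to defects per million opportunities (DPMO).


DPMO = defect_rate * 1000000 = 0.0446 * 1000000

44600


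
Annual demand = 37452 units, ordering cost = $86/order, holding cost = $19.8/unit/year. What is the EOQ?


Formula: EOQ = sqrt(2 * D * S / H)
Numerator: 2 * 37452 * 86 = 6441744
2DS/H = 6441744 / 19.8 = 325340.6
EOQ = sqrt(325340.6) = 570.4 units

570.4 units


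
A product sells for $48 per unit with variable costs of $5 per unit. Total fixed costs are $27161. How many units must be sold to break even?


Formula: BEQ = Fixed Costs / (Price - Variable Cost)
Contribution margin = $48 - $5 = $43/unit
BEQ = ceil($27161 / $43/unit) = ceil(631.65) = 632 units

632 units


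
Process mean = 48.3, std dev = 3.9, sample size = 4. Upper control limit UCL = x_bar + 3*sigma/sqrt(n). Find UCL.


UCL = 48.3 + 3 * 3.9 / sqrt(4)

54.15


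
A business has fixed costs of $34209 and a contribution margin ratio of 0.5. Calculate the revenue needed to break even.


Formula: BER = Fixed Costs / Contribution Margin Ratio
BER = $34209 / 0.5
BER = $68418.00 (to the nearest cent)

$68418.00


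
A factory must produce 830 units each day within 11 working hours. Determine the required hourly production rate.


Formula: Production Rate = Daily Demand / Available Hours
Rate = 830 units/day / 11 hours/day
Rate = 75.5 units/hour

75.5 units/hour


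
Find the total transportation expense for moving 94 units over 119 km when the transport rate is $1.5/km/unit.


TC = dist * cost * units = 119 * 1.5 * 94 = $16779.00

$16779.00


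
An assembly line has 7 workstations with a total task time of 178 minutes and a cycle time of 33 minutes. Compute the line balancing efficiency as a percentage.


Formula: Efficiency = Sum of Task Times / (N_stations * CT) * 100
Total station capacity = 7 stations * 33 min = 231 min
Efficiency = 178 / 231 * 100 = 77.1%

77.1%


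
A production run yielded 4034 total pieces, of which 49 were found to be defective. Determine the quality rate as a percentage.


Formula: Quality Rate = Good Pieces / Total Pieces * 100
Good pieces = 4034 - 49 = 3985
QR = 3985 / 4034 * 100 = 98.8%

98.8%


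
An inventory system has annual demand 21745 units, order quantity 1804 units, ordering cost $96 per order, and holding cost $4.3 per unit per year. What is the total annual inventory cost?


TC = 21745/1804 * 96 + 1804/2 * 4.3

$5035.76


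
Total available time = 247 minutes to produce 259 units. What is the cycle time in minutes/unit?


Formula: CT = Available Time / Number of Units
CT = 247 min / 259 units
CT = 0.95 min/unit

0.95 min/unit


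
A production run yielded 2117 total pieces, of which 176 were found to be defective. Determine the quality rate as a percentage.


Formula: Quality Rate = Good Pieces / Total Pieces * 100
Good pieces = 2117 - 176 = 1941
QR = 1941 / 2117 * 100 = 91.7%

91.7%


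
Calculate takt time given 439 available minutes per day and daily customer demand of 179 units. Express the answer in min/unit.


Formula: Takt Time = Available Production Time / Customer Demand
Takt = 439 min/day / 179 units/day
Takt = 2.45 min/unit

2.45 min/unit


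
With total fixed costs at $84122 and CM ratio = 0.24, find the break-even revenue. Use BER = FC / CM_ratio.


Formula: BER = Fixed Costs / Contribution Margin Ratio
BER = $84122 / 0.24
BER = $350508.33 (to the nearest cent)

$350508.33


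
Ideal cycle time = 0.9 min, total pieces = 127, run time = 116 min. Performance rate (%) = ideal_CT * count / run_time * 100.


Formula: Performance = (Ideal CT * Total Count) / Run Time * 100
Ideal output time = 0.9 * 127 = 114.3 min
Performance = 114.3 / 116 * 100 = 98.5%

98.5%


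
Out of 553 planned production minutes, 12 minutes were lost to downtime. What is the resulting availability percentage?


Formula: Availability = (Planned Time - Downtime) / Planned Time * 100
Uptime = 553 - 12 = 541 min
Availability = 541 / 553 * 100 = 97.8%

97.8%


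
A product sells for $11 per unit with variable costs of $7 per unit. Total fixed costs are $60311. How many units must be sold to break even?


Formula: BEQ = Fixed Costs / (Price - Variable Cost)
Contribution margin = $11 - $7 = $4/unit
BEQ = ceil($60311 / $4/unit) = ceil(15077.75) = 15078 units

15078 units


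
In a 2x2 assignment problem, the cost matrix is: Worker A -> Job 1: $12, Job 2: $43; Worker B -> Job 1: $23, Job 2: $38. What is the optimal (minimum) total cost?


Option 1: A->1 + B->2 = $12 + $38 = $50
Option 2: A->2 + B->1 = $43 + $23 = $66
Min cost = min($50, $66) = $50

$50


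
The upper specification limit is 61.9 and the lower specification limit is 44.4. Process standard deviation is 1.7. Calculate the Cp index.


Cp = (61.9 - 44.4) / (6 * 1.7)

1.72


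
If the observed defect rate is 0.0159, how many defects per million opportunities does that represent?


DPMO = defect_rate * 1000000 = 0.0159 * 1000000

15900


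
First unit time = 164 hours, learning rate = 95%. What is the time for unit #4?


Formula: T_n = T_1 * (learning_rate)^(log2(n)) where learning_rate = rate/100
Doublings = log2(4) = 2
T_n = 164 * 0.95^2
T_n = 164 * 0.9025 = 148.0 hours

148.0 hours


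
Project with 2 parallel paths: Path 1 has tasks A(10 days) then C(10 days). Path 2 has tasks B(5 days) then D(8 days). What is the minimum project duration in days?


Path 1 = 10 + 10 = 20 days
Path 2 = 5 + 8 = 13 days
Duration = max(20, 13) = 20 days

20 days


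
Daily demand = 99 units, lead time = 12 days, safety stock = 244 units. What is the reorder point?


Formula: ROP = (Daily Demand * Lead Time) + Safety Stock
Demand during lead time = 99 * 12 = 1188 units
ROP = 1188 + 244 = 1432 units

1432 units


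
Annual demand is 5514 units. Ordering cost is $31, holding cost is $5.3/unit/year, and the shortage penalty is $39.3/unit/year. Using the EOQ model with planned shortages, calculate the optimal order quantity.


Formula: EOQ* = sqrt(2DS/H) * sqrt((H+P)/P)
Base EOQ = sqrt(2*5514*31/5.3) = 253.98 units
Correction = sqrt((5.3+39.3)/39.3) = 1.0653
EOQ* = 253.98 * 1.0653 = 270.6 units

270.6 units


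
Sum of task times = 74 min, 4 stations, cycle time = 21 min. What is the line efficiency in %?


Formula: Efficiency = Sum of Task Times / (N_stations * CT) * 100
Total station capacity = 4 stations * 21 min = 84 min
Efficiency = 74 / 84 * 100 = 88.1%

88.1%


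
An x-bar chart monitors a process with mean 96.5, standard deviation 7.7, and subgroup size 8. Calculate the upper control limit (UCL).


UCL = 96.5 + 3 * 7.7 / sqrt(8)

104.67


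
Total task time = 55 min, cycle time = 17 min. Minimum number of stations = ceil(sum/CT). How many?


Formula: N_min = ceil(Sum of Task Times / Cycle Time)
N_min = ceil(55 min / 17 min) = ceil(3.2353)
N_min = 4 stations

4


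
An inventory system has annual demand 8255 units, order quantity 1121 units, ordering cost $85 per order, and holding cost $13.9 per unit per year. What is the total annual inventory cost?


TC = 8255/1121 * 85 + 1121/2 * 13.9

$8416.89


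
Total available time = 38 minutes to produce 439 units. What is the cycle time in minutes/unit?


Formula: CT = Available Time / Number of Units
CT = 38 min / 439 units
CT = 0.09 min/unit

0.09 min/unit


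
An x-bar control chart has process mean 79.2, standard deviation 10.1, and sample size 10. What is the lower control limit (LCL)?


LCL = 79.2 - 3 * 10.1 / sqrt(10)

69.62


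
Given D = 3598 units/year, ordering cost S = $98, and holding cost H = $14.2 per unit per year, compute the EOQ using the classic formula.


Formula: EOQ = sqrt(2 * D * S / H)
Numerator: 2 * 3598 * 98 = 705208
2DS/H = 705208 / 14.2 = 49662.5
EOQ = sqrt(49662.5) = 222.9 units

222.9 units


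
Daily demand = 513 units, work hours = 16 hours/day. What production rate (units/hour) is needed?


Formula: Production Rate = Daily Demand / Available Hours
Rate = 513 units/day / 16 hours/day
Rate = 32.1 units/hour

32.1 units/hour


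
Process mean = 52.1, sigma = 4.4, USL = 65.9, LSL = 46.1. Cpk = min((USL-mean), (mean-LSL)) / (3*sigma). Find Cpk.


Cpu = (65.9 - 52.1) / (3 * 4.4) = 1.05
Cpl = (52.1 - 46.1) / (3 * 4.4) = 0.45
Cpk = min(1.05, 0.45) = 0.45

0.45


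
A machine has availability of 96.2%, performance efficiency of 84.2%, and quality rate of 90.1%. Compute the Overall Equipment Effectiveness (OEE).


Formula: OEE = Availability * Performance * Quality / 10000
A * P = 96.2% * 84.2% / 100 = 81.0%
OEE = 81.0% * 90.1% / 100 = 73.0%

73.0%


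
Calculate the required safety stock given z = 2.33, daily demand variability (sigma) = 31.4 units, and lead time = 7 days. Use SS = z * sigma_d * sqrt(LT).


Formula: SS = z * sigma_d * sqrt(LT)
sqrt(LT) = sqrt(7) = 2.6458
SS = 2.33 * 31.4 * 2.6458
SS = 193.6 units

193.6 units


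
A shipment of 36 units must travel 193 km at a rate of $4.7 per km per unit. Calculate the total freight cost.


TC = dist * cost * units = 193 * 4.7 * 36 = $32655.60

$32655.60


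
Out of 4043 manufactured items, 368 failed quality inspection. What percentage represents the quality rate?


Formula: Quality Rate = Good Pieces / Total Pieces * 100
Good pieces = 4043 - 368 = 3675
QR = 3675 / 4043 * 100 = 90.9%

90.9%


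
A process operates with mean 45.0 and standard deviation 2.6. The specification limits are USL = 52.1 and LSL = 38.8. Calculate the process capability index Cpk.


Cpu = (52.1 - 45.0) / (3 * 2.6) = 0.91
Cpl = (45.0 - 38.8) / (3 * 2.6) = 0.79
Cpk = min(0.91, 0.79) = 0.79

0.79


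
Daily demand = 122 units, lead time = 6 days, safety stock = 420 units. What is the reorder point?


Formula: ROP = (Daily Demand * Lead Time) + Safety Stock
Demand during lead time = 122 * 6 = 732 units
ROP = 732 + 420 = 1152 units

1152 units


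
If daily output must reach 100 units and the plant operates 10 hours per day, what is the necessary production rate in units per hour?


Formula: Production Rate = Daily Demand / Available Hours
Rate = 100 units/day / 10 hours/day
Rate = 10.0 units/hour

10.0 units/hour


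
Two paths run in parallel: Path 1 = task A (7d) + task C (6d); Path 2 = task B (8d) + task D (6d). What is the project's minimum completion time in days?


Path 1 = 7 + 6 = 13 days
Path 2 = 8 + 6 = 14 days
Duration = max(13, 14) = 14 days

14 days


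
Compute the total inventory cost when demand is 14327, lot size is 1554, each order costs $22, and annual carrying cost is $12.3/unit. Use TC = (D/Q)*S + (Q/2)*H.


TC = 14327/1554 * 22 + 1554/2 * 12.3

$9759.93


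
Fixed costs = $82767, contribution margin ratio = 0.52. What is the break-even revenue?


Formula: BER = Fixed Costs / Contribution Margin Ratio
BER = $82767 / 0.52
BER = $159167.31 (to the nearest cent)

$159167.31


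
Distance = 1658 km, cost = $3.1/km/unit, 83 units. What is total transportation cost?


TC = dist * cost * units = 1658 * 3.1 * 83 = $426603.40

$426603.40


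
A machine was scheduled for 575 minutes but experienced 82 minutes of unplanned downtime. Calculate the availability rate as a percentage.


Formula: Availability = (Planned Time - Downtime) / Planned Time * 100
Uptime = 575 - 82 = 493 min
Availability = 493 / 575 * 100 = 85.7%

85.7%


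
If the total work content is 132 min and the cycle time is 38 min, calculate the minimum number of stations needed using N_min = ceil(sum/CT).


Formula: N_min = ceil(Sum of Task Times / Cycle Time)
N_min = ceil(132 min / 38 min) = ceil(3.4737)
N_min = 4 stations

4


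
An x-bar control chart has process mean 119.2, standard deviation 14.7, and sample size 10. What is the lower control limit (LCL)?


LCL = 119.2 - 3 * 14.7 / sqrt(10)

105.25


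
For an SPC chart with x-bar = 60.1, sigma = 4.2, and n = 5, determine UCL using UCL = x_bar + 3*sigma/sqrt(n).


UCL = 60.1 + 3 * 4.2 / sqrt(5)

65.73


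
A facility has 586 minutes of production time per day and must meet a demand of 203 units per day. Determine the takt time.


Formula: Takt Time = Available Production Time / Customer Demand
Takt = 586 min/day / 203 units/day
Takt = 2.89 min/unit

2.89 min/unit


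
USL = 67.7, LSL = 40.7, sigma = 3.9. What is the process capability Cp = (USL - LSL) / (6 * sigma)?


Cp = (67.7 - 40.7) / (6 * 3.9)

1.15


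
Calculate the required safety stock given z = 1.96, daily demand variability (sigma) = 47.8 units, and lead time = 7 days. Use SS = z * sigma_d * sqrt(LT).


Formula: SS = z * sigma_d * sqrt(LT)
sqrt(LT) = sqrt(7) = 2.6458
SS = 1.96 * 47.8 * 2.6458
SS = 247.9 units

247.9 units


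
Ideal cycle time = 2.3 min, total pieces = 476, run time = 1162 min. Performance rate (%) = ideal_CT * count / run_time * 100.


Formula: Performance = (Ideal CT * Total Count) / Run Time * 100
Ideal output time = 2.3 * 476 = 1094.8 min
Performance = 1094.8 / 1162 * 100 = 94.2%

94.2%


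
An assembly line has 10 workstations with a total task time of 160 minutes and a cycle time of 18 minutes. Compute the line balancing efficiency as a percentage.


Formula: Efficiency = Sum of Task Times / (N_stations * CT) * 100
Total station capacity = 10 stations * 18 min = 180 min
Efficiency = 160 / 180 * 100 = 88.9%

88.9%


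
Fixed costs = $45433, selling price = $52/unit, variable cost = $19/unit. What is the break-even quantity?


Formula: BEQ = Fixed Costs / (Price - Variable Cost)
Contribution margin = $52 - $19 = $33/unit
BEQ = ceil($45433 / $33/unit) = ceil(1376.76) = 1377 units

1377 units


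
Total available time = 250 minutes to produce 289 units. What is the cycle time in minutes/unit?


Formula: CT = Available Time / Number of Units
CT = 250 min / 289 units
CT = 0.87 min/unit

0.87 min/unit


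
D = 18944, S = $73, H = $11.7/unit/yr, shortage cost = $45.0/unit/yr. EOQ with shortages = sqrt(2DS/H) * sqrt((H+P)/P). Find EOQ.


Formula: EOQ* = sqrt(2DS/H) * sqrt((H+P)/P)
Base EOQ = sqrt(2*18944*73/11.7) = 486.2 units
Correction = sqrt((11.7+45.0)/45.0) = 1.1225
EOQ* = 486.2 * 1.1225 = 545.8 units

545.8 units


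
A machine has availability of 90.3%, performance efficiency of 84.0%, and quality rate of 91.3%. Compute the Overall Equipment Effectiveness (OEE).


Formula: OEE = Availability * Performance * Quality / 10000
A * P = 90.3% * 84.0% / 100 = 75.85%
OEE = 75.85% * 91.3% / 100 = 69.3%

69.3%


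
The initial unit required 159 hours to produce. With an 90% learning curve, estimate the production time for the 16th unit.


Formula: T_n = T_1 * (learning_rate)^(log2(n)) where learning_rate = rate/100
Doublings = log2(16) = 4
T_n = 159 * 0.9^4
T_n = 159 * 0.6561 = 104.3 hours

104.3 hours


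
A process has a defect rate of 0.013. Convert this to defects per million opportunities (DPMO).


DPMO = defect_rate * 1000000 = 0.013 * 1000000

13000


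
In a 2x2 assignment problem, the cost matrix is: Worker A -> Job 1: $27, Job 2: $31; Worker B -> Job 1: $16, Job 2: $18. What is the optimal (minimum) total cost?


Option 1: A->1 + B->2 = $27 + $18 = $45
Option 2: A->2 + B->1 = $31 + $16 = $47
Min cost = min($45, $47) = $45

$45


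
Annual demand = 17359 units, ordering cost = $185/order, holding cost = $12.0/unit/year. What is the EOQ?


Formula: EOQ = sqrt(2 * D * S / H)
Numerator: 2 * 17359 * 185 = 6422830
2DS/H = 6422830 / 12.0 = 535235.8
EOQ = sqrt(535235.8) = 731.6 units

731.6 units


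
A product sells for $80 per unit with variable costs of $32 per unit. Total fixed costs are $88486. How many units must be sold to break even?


Formula: BEQ = Fixed Costs / (Price - Variable Cost)
Contribution margin = $80 - $32 = $48/unit
BEQ = ceil($88486 / $48/unit) = ceil(1843.46) = 1844 units

1844 units


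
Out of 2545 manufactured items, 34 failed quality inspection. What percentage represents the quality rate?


Formula: Quality Rate = Good Pieces / Total Pieces * 100
Good pieces = 2545 - 34 = 2511
QR = 2511 / 2545 * 100 = 98.7%

98.7%


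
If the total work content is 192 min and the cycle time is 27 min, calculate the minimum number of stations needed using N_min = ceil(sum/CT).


Formula: N_min = ceil(Sum of Task Times / Cycle Time)
N_min = ceil(192 min / 27 min) = ceil(7.1111)
N_min = 8 stations

8


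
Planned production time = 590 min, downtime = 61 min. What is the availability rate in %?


Formula: Availability = (Planned Time - Downtime) / Planned Time * 100
Uptime = 590 - 61 = 529 min
Availability = 529 / 590 * 100 = 89.7%

89.7%


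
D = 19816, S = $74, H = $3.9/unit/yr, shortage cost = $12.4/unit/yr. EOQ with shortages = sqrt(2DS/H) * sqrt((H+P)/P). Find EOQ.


Formula: EOQ* = sqrt(2DS/H) * sqrt((H+P)/P)
Base EOQ = sqrt(2*19816*74/3.9) = 867.17 units
Correction = sqrt((3.9+12.4)/12.4) = 1.14652
EOQ* = 867.17 * 1.14652 = 994.2 units

994.2 units


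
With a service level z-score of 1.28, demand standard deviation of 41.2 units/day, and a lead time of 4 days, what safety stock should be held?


Formula: SS = z * sigma_d * sqrt(LT)
sqrt(LT) = sqrt(4) = 2.0
SS = 1.28 * 41.2 * 2.0
SS = 105.5 units

105.5 units


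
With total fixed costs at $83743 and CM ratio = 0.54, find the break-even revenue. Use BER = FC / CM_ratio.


Formula: BER = Fixed Costs / Contribution Margin Ratio
BER = $83743 / 0.54
BER = $155079.63 (to the nearest cent)

$155079.63


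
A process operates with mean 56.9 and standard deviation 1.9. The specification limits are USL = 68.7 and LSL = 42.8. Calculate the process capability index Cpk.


Cpu = (68.7 - 56.9) / (3 * 1.9) = 2.07
Cpl = (56.9 - 42.8) / (3 * 1.9) = 2.47
Cpk = min(2.07, 2.47) = 2.07

2.07


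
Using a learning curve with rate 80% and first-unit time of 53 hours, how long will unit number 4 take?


Formula: T_n = T_1 * (learning_rate)^(log2(n)) where learning_rate = rate/100
Doublings = log2(4) = 2
T_n = 53 * 0.8^2
T_n = 53 * 0.64 = 33.9 hours

33.9 hours


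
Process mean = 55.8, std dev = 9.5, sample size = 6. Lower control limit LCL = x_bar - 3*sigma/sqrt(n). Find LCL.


LCL = 55.8 - 3 * 9.5 / sqrt(6)

44.16


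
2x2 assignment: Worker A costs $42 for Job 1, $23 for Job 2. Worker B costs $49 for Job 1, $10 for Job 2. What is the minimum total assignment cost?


Option 1: A->1 + B->2 = $42 + $10 = $52
Option 2: A->2 + B->1 = $23 + $49 = $72
Min cost = min($52, $72) = $52

$52


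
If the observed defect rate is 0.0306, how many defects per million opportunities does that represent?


DPMO = defect_rate * 1000000 = 0.0306 * 1000000

30600


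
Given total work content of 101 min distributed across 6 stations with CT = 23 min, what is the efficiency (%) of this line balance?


Formula: Efficiency = Sum of Task Times / (N_stations * CT) * 100
Total station capacity = 6 stations * 23 min = 138 min
Efficiency = 101 / 138 * 100 = 73.2%

73.2%


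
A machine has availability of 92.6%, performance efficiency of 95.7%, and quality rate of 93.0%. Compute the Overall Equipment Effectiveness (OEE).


Formula: OEE = Availability * Performance * Quality / 10000
A * P = 92.6% * 95.7% / 100 = 88.62%
OEE = 88.62% * 93.0% / 100 = 82.4%

82.4%


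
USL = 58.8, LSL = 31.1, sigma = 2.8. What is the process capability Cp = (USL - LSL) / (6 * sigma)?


Cp = (58.8 - 31.1) / (6 * 2.8)

1.65


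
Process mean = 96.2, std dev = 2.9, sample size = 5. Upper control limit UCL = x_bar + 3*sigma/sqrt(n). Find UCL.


UCL = 96.2 + 3 * 2.9 / sqrt(5)

100.09


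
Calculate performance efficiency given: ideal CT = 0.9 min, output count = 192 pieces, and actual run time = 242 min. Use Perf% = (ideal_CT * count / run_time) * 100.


Formula: Performance = (Ideal CT * Total Count) / Run Time * 100
Ideal output time = 0.9 * 192 = 172.8 min
Performance = 172.8 / 242 * 100 = 71.4%

71.4%


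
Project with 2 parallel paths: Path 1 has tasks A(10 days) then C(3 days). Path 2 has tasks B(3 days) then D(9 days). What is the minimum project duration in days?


Path 1 = 10 + 3 = 13 days
Path 2 = 3 + 9 = 12 days
Duration = max(13, 12) = 13 days

13 days


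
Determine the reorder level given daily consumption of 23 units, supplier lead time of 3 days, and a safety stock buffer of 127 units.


Formula: ROP = (Daily Demand * Lead Time) + Safety Stock
Demand during lead time = 23 * 3 = 69 units
ROP = 69 + 127 = 196 units

196 units


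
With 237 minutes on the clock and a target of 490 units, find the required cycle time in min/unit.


Formula: CT = Available Time / Number of Units
CT = 237 min / 490 units
CT = 0.48 min/unit

0.48 min/unit


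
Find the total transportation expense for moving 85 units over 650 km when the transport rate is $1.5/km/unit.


TC = dist * cost * units = 650 * 1.5 * 85 = $82875.00

$82875.00


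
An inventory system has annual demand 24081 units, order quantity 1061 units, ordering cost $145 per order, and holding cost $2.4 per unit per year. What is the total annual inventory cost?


TC = 24081/1061 * 145 + 1061/2 * 2.4

$4564.19


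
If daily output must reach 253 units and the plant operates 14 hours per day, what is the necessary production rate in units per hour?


Formula: Production Rate = Daily Demand / Available Hours
Rate = 253 units/day / 14 hours/day
Rate = 18.1 units/hour

18.1 units/hour


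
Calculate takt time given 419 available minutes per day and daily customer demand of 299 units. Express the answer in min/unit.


Formula: Takt Time = Available Production Time / Customer Demand
Takt = 419 min/day / 299 units/day
Takt = 1.4 min/unit

1.4 min/unit


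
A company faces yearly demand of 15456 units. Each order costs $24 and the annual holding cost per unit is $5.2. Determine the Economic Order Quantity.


Formula: EOQ = sqrt(2 * D * S / H)
Numerator: 2 * 15456 * 24 = 741888
2DS/H = 741888 / 5.2 = 142670.8
EOQ = sqrt(142670.8) = 377.7 units

377.7 units


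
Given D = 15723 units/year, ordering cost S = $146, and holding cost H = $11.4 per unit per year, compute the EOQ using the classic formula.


Formula: EOQ = sqrt(2 * D * S / H)
Numerator: 2 * 15723 * 146 = 4591116
2DS/H = 4591116 / 11.4 = 402729.5
EOQ = sqrt(402729.5) = 634.6 units

634.6 units


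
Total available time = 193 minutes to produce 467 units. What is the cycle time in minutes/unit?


Formula: CT = Available Time / Number of Units
CT = 193 min / 467 units
CT = 0.41 min/unit

0.41 min/unit


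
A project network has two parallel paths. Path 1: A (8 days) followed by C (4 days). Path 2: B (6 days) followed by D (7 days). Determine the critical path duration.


Path 1 = 8 + 4 = 12 days
Path 2 = 6 + 7 = 13 days
Duration = max(12, 13) = 13 days

13 days


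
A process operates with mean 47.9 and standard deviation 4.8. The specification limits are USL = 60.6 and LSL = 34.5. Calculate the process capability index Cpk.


Cpu = (60.6 - 47.9) / (3 * 4.8) = 0.88
Cpl = (47.9 - 34.5) / (3 * 4.8) = 0.93
Cpk = min(0.88, 0.93) = 0.88

0.88


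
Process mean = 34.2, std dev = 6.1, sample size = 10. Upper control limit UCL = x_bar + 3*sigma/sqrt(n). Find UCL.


UCL = 34.2 + 3 * 6.1 / sqrt(10)

39.99


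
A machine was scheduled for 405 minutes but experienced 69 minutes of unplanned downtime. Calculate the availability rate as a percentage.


Formula: Availability = (Planned Time - Downtime) / Planned Time * 100
Uptime = 405 - 69 = 336 min
Availability = 336 / 405 * 100 = 83.0%

83.0%


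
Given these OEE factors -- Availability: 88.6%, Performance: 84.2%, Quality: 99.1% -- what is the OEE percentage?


Formula: OEE = Availability * Performance * Quality / 10000
A * P = 88.6% * 84.2% / 100 = 74.6%
OEE = 74.6% * 99.1% / 100 = 73.9%

73.9%


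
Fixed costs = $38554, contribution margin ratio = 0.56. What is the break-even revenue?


Formula: BER = Fixed Costs / Contribution Margin Ratio
BER = $38554 / 0.56
BER = $68846.43 (to the nearest cent)

$68846.43


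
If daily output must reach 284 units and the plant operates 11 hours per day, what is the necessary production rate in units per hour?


Formula: Production Rate = Daily Demand / Available Hours
Rate = 284 units/day / 11 hours/day
Rate = 25.8 units/hour

25.8 units/hour


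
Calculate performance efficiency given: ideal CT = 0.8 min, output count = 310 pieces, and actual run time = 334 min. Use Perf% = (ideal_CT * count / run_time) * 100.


Formula: Performance = (Ideal CT * Total Count) / Run Time * 100
Ideal output time = 0.8 * 310 = 248.0 min
Performance = 248.0 / 334 * 100 = 74.3%

74.3%


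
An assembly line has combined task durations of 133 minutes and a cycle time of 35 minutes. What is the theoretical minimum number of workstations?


Formula: N_min = ceil(Sum of Task Times / Cycle Time)
N_min = ceil(133 min / 35 min) = ceil(3.8)
N_min = 4 stations

4


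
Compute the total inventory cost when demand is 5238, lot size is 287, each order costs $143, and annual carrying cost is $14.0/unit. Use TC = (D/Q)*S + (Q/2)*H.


TC = 5238/287 * 143 + 287/2 * 14.0

$4618.87


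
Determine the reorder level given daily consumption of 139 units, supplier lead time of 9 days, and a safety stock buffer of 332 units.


Formula: ROP = (Daily Demand * Lead Time) + Safety Stock
Demand during lead time = 139 * 9 = 1251 units
ROP = 1251 + 332 = 1583 units

1583 units


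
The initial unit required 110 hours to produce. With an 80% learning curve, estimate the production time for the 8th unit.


Formula: T_n = T_1 * (learning_rate)^(log2(n)) where learning_rate = rate/100
Doublings = log2(8) = 3
T_n = 110 * 0.8^3
T_n = 110 * 0.512 = 56.3 hours

56.3 hours


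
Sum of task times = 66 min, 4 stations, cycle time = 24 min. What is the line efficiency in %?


Formula: Efficiency = Sum of Task Times / (N_stations * CT) * 100
Total station capacity = 4 stations * 24 min = 96 min
Efficiency = 66 / 96 * 100 = 68.8%

68.8%


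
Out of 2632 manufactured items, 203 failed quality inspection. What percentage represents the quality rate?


Formula: Quality Rate = Good Pieces / Total Pieces * 100
Good pieces = 2632 - 203 = 2429
QR = 2429 / 2632 * 100 = 92.3%

92.3%


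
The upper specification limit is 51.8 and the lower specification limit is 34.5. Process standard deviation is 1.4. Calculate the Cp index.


Cp = (51.8 - 34.5) / (6 * 1.4)

2.06


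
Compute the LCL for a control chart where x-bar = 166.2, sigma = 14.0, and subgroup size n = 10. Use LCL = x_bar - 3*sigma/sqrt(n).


LCL = 166.2 - 3 * 14.0 / sqrt(10)

152.92


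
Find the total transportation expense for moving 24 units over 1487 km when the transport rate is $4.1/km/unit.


TC = dist * cost * units = 1487 * 4.1 * 24 = $146320.80

$146320.80


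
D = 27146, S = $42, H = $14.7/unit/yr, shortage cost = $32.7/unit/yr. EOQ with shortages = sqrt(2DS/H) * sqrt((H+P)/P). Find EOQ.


Formula: EOQ* = sqrt(2DS/H) * sqrt((H+P)/P)
Base EOQ = sqrt(2*27146*42/14.7) = 393.85 units
Correction = sqrt((14.7+32.7)/32.7) = 1.20397
EOQ* = 393.85 * 1.20397 = 474.2 units

474.2 units


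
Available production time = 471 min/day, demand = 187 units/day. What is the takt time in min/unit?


Formula: Takt Time = Available Production Time / Customer Demand
Takt = 471 min/day / 187 units/day
Takt = 2.52 min/unit

2.52 min/unit


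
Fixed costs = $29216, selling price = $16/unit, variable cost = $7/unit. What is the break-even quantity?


Formula: BEQ = Fixed Costs / (Price - Variable Cost)
Contribution margin = $16 - $7 = $9/unit
BEQ = ceil($29216 / $9/unit) = ceil(3246.22) = 3247 units

3247 units


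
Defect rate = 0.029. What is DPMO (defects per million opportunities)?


DPMO = defect_rate * 1000000 = 0.029 * 1000000

29000


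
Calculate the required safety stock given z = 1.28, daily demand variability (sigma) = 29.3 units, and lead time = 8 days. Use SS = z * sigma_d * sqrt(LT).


Formula: SS = z * sigma_d * sqrt(LT)
sqrt(LT) = sqrt(8) = 2.8284
SS = 1.28 * 29.3 * 2.8284
SS = 106.1 units

106.1 units


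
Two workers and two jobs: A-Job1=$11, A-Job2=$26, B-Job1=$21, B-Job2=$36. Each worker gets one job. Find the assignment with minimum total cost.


Option 1: A->1 + B->2 = $11 + $36 = $47
Option 2: A->2 + B->1 = $26 + $21 = $47
Min cost = min($47, $47) = $47

$47


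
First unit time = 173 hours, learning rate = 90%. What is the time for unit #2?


Formula: T_n = T_1 * (learning_rate)^(log2(n)) where learning_rate = rate/100
Doublings = log2(2) = 1
T_n = 173 * 0.9^1
T_n = 173 * 0.9 = 155.7 hours

155.7 hours


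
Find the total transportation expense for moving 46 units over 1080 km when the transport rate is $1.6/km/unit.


TC = dist * cost * units = 1080 * 1.6 * 46 = $79488.00

$79488.00


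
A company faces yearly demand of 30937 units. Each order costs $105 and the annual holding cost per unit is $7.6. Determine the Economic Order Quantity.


Formula: EOQ = sqrt(2 * D * S / H)
Numerator: 2 * 30937 * 105 = 6496770
2DS/H = 6496770 / 7.6 = 854838.2
EOQ = sqrt(854838.2) = 924.6 units

924.6 units


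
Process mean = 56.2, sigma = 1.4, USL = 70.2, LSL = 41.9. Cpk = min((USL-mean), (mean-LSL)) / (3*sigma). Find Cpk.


Cpu = (70.2 - 56.2) / (3 * 1.4) = 3.33
Cpl = (56.2 - 41.9) / (3 * 1.4) = 3.4
Cpk = min(3.33, 3.4) = 3.33

3.33


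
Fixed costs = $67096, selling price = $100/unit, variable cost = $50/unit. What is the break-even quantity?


Formula: BEQ = Fixed Costs / (Price - Variable Cost)
Contribution margin = $100 - $50 = $50/unit
BEQ = ceil($67096 / $50/unit) = ceil(1341.92) = 1342 units

1342 units


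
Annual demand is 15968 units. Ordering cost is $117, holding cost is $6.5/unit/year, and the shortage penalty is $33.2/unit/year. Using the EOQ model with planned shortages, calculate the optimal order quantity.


Formula: EOQ* = sqrt(2DS/H) * sqrt((H+P)/P)
Base EOQ = sqrt(2*15968*117/6.5) = 758.19 units
Correction = sqrt((6.5+33.2)/33.2) = 1.09352
EOQ* = 758.19 * 1.09352 = 829.1 units

829.1 units


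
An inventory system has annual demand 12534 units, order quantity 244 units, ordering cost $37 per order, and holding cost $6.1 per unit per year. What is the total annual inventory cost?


TC = 12534/244 * 37 + 244/2 * 6.1

$2644.85


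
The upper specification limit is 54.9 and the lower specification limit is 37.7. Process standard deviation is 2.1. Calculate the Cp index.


Cp = (54.9 - 37.7) / (6 * 2.1)

1.37


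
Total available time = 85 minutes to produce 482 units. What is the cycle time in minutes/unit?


Formula: CT = Available Time / Number of Units
CT = 85 min / 482 units
CT = 0.18 min/unit

0.18 min/unit


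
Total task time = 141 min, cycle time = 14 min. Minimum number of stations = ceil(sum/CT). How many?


Formula: N_min = ceil(Sum of Task Times / Cycle Time)
N_min = ceil(141 min / 14 min) = ceil(10.0714)
N_min = 11 stations

11


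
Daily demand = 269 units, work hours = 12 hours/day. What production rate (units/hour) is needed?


Formula: Production Rate = Daily Demand / Available Hours
Rate = 269 units/day / 12 hours/day
Rate = 22.4 units/hour

22.4 units/hour


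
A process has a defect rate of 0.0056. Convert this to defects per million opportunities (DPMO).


DPMO = defect_rate * 1000000 = 0.0056 * 1000000

5600


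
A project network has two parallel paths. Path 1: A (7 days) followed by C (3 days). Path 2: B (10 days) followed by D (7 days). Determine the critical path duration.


Path 1 = 7 + 3 = 10 days
Path 2 = 10 + 7 = 17 days
Duration = max(10, 17) = 17 days

17 days


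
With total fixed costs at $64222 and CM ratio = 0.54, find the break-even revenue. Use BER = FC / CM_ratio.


Formula: BER = Fixed Costs / Contribution Margin Ratio
BER = $64222 / 0.54
BER = $118929.63 (to the nearest cent)

$118929.63


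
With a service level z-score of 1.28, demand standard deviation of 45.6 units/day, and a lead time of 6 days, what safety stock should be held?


Formula: SS = z * sigma_d * sqrt(LT)
sqrt(LT) = sqrt(6) = 2.4495
SS = 1.28 * 45.6 * 2.4495
SS = 143.0 units

143.0 units


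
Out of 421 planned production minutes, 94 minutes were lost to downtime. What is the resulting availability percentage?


Formula: Availability = (Planned Time - Downtime) / Planned Time * 100
Uptime = 421 - 94 = 327 min
Availability = 327 / 421 * 100 = 77.7%

77.7%
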